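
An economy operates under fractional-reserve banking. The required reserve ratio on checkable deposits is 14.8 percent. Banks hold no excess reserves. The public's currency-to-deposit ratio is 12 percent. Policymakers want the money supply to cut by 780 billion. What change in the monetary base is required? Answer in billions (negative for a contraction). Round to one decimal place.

The money multiplier is m = (1 + c) / (rr + c) = (1 + 0.12) / (0.148 + 0.12) ≈ 4.17910.
ΔMB = ΔM / m = (−780) / 4.17910 ≈ -186.6431 billion.

-186.6 billion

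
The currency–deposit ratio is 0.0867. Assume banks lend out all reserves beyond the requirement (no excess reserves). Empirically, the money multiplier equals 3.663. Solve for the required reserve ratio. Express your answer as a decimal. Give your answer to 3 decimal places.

Using m = 3.663. Since m = (1 + c)/(c + rr + e), the denominator satisfies c + rr + e = (1 + c)/m = (1 + 0.0867) / 3.663 ≈ 0.296669.
With c = 0.0867 and e = 0, the required reserve ratio is 0.296669 − 0.0867 − 0 = 0.209969.

0.210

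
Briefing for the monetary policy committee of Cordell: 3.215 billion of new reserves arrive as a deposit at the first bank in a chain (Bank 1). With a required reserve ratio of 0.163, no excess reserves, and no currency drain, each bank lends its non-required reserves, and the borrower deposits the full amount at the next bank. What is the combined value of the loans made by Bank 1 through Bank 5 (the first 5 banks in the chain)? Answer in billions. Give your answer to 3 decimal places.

9.727 billion

Bank i lends (1 − rr)^i of the original deposit: Bank 1 lends 3.215·0.8370 ≈ 2.6910, Bank 2 lends 3.215·0.8370² ≈ 2.2523, and so on.
Summing a geometric series: total = 3.215·[0.8370·(1 − 0.8370^5) / (1 − 0.8370)] ≈ 9.7271 billion.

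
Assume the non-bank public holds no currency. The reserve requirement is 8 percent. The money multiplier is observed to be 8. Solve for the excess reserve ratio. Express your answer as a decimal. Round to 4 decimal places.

Using m = 8. Since m = (1 + c)/(c + rr + e), the denominator satisfies c + rr + e = (1 + c)/m = (1 + 0) / 8 = 0.125000.
With c = 0 and rr = 0.08, the excess reserve ratio is 0.125000 − 0 − 0.08 = 0.045.

0.0450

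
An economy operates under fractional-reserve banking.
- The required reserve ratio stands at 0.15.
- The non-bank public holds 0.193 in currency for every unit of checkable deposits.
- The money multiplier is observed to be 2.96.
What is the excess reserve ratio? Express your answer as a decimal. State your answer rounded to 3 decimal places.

Using m = 2.96. Since m = (1 + c)/(c + rr + e), the denominator satisfies c + rr + e = (1 + c)/m = (1 + 0.193) / 2.96 ≈ 0.403041.
With c = 0.193 and rr = 0.15, the excess reserve ratio is 0.403041 − 0.193 − 0.15 = 0.060041.

0.060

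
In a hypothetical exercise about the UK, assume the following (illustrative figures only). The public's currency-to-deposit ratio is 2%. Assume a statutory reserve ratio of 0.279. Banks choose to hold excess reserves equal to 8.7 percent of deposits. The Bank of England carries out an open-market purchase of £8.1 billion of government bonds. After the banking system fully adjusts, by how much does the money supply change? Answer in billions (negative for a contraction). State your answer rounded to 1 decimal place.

£21.4 billion

The money multiplier is m = (1 + c) / (rr + e + c) = (1 + 0.02) / (0.279 + 0.087 + 0.02) ≈ 2.6425.
The purchase adds 8.1 billion of base, so ΔM = m × ΔMB = 2.6425 × (+8.1) ≈ 21.4043 billion.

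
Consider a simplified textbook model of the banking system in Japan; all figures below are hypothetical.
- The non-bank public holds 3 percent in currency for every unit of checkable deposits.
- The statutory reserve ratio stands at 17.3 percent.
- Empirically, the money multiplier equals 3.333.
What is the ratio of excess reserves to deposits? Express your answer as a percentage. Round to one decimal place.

Using m = 3.333. Since m = (1 + c)/(c + rr + e), the denominator satisfies c + rr + e = (1 + c)/m = (1 + 0.03) / 3.333 ≈ 0.309031.
With c = 0.03 and rr = 0.173, the ratio of excess reserves to deposits is 0.309031 − 0.03 − 0.173 = 0.106031.

10.6%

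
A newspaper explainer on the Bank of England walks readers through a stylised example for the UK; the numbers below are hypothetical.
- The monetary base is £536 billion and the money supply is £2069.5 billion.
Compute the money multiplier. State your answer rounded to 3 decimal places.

The money multiplier is m = M / MB = 2069.5 / 536 ≈ 3.86101.

3.861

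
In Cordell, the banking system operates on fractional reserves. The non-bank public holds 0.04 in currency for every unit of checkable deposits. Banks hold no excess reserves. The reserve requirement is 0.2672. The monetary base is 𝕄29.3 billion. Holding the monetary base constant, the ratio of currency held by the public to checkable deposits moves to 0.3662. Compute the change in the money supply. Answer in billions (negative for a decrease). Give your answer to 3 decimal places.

-35.995 billion

Initially m₁ = (1 + 0.04) / (0.2672 + 0.04) ≈ 3.385417, so M₁ = 3.385417 × 29.3 ≈ 99.1927 billion.
After the change m₂ = (1 + 0.3662) / (0.2672 + 0.3662) ≈ 2.156931, so M₂ = 2.156931 × 29.3 ≈ 63.1981 billion.
ΔM = M₂ − M₁ = 63.1981 − 99.1927 = -35.9946 billion.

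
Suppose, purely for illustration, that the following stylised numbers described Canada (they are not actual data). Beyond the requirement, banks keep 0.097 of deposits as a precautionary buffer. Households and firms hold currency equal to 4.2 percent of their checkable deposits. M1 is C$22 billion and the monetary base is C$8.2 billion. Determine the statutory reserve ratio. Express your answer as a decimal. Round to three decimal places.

Using m = M/MB = 22/8.2 ≈ 2.682927. Since m = (1 + c)/(c + rr + e), the denominator satisfies c + rr + e = (1 + c)/m = (1 + 0.042) / 2.682927 ≈ 0.388382.
With c = 0.042 and e = 0.097, the statutory reserve ratio is 0.388382 − 0.042 − 0.097 = 0.249382.

0.249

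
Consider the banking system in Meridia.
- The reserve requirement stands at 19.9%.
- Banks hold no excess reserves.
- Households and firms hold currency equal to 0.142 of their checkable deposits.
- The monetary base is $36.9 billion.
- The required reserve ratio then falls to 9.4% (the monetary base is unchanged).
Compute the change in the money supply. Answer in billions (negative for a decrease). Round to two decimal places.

$54.98 billion

Initially m₁ = (1 + 0.142) / (0.199 + 0.142) ≈ 3.34897, so M₁ = 3.34897 × 36.9 ≈ 123.577 billion.
After the change m₂ = (1 + 0.142) / (0.094 + 0.142) ≈ 4.83898, so M₂ = 4.83898 × 36.9 ≈ 178.5584 billion.
ΔM = M₂ − M₁ = 178.5584 − 123.577 = 54.9814 billion.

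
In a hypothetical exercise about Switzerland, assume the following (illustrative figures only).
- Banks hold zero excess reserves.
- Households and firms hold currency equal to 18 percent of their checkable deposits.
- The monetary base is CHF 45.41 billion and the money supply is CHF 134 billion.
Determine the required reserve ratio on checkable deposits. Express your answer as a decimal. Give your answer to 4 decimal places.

Using m = M/MB = 134/45.41 ≈ 2.950892. Since m = (1 + c)/(c + rr + e), the denominator satisfies c + rr + e = (1 + c)/m = (1 + 0.18) / 2.950892 ≈ 0.399879.
With c = 0.18 and e = 0, the required reserve ratio on checkable deposits is 0.399879 − 0.18 − 0 = 0.219879.

0.2199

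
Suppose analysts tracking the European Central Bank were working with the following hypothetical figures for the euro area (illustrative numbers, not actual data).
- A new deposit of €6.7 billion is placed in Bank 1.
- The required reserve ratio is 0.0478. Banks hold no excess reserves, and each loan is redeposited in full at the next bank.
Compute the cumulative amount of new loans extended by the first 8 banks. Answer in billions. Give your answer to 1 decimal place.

€43.3 billion

Bank i lends (1 − rr)^i of the original deposit: Bank 1 lends 6.7·0.9522 ≈ 6.3797, Bank 2 lends 6.7·0.9522² ≈ 6.0748, and so on.
Summing a geometric series: total = 6.7·[0.9522·(1 − 0.9522^8) / (1 − 0.9522)] ≈ 43.2686 billion.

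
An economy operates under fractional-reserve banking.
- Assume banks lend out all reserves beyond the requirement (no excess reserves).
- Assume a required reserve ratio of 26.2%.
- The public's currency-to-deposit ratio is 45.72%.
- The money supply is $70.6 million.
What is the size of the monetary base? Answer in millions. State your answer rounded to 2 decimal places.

$34.84 million

The money multiplier is m = (1 + c) / (rr + c) = (1 + 0.4572) / (0.262 + 0.4572) ≈ 2.02614.
MB = M / m = 70.6 / 2.02614 ≈ 34.8446 million.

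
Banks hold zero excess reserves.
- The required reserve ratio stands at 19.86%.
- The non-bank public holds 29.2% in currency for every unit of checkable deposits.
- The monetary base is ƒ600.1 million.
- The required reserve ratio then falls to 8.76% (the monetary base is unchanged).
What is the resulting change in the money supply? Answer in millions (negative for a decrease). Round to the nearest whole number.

ƒ462 million

Initially m₁ = (1 + 0.292) / (0.1986 + 0.292) ≈ 2.6335, so M₁ = 2.6335 × 600.1 ≈ 1580.3634 million.
After the change m₂ = (1 + 0.292) / (0.0876 + 0.292) ≈ 3.4036, so M₂ = 3.4036 × 600.1 ≈ 2042.5004 million.
ΔM = M₂ − M₁ = 2042.5004 − 1580.3634 = 462.137 million.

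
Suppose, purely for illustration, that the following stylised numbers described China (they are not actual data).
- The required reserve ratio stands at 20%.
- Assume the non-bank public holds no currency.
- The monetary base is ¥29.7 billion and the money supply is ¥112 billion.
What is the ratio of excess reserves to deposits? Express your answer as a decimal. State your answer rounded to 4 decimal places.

Using m = M/MB = 112/29.7 ≈ 3.771044. Since m = (1 + c)/(c + rr + e), the denominator satisfies c + rr + e = (1 + c)/m = (1 + 0) / 3.771044 ≈ 0.265179.
With c = 0 and rr = 0.2, the ratio of excess reserves to deposits is 0.265179 − 0 − 0.2 = 0.065179.

0.0652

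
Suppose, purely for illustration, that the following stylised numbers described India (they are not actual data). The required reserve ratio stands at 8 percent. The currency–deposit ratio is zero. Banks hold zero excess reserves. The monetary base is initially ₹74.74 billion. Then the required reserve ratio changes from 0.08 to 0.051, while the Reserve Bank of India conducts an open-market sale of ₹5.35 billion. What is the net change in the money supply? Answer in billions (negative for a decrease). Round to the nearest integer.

₹426 billion

Before: m₁ = 1 / (0.08) = 12.5, MB₁ = 74.74, so M₁ = 12.5 × 74.74 = 934.25 billion.
After: m₂ = 1 / (0.051) ≈ 19.6078, MB₂ = 74.74 − 5.35 = 69.39, so M₂ = 19.6078 × 69.39 ≈ 1360.5852 billion.
ΔM = M₂ − M₁ = 1360.5852 − 934.25 = 426.3352 billion.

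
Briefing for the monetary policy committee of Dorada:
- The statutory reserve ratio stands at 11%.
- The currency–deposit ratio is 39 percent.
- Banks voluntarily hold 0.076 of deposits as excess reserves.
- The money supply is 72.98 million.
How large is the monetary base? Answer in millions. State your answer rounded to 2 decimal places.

30.24 million

The money multiplier is m = (1 + c) / (rr + e + c) = (1 + 0.39) / (0.11 + 0.076 + 0.39) ≈ 2.41319.
MB = M / m = 72.98 / 2.41319 ≈ 30.2421 million.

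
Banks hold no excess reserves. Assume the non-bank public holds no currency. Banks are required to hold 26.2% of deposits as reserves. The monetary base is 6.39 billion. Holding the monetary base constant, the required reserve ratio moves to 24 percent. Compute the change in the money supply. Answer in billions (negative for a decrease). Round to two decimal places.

2.24 billion

Initially m₁ = 1 / (0.262) ≈ 3.8168, so M₁ = 3.8168 × 6.39 ≈ 24.3894 billion.
After the change m₂ = 1 / (0.24) ≈ 4.1667, so M₂ = 4.1667 × 6.39 ≈ 26.6252 billion.
ΔM = M₂ − M₁ = 26.6252 − 24.3894 = 2.2358 billion.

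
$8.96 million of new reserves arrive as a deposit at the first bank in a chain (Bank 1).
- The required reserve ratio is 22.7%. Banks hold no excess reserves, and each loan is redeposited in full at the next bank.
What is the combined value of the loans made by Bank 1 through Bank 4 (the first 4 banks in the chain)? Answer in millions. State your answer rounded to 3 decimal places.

$19.618 million

Bank i lends (1 − rr)^i of the original deposit: Bank 1 lends 8.96·0.7730 ≈ 6.9261, Bank 2 lends 8.96·0.7730² ≈ 5.3539, and so on.
Summing a geometric series: total = 8.96·[0.7730·(1 − 0.7730^4) / (1 − 0.7730)] ≈ 19.6176 million.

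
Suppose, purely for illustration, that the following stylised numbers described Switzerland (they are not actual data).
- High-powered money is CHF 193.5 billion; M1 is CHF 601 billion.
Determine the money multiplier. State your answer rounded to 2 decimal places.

The money multiplier is m = M / MB = 601 / 193.5 ≈ 3.10594.

3.11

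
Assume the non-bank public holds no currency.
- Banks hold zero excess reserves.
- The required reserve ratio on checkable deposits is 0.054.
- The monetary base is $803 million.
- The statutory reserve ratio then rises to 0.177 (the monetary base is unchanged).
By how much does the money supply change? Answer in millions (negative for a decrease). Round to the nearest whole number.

Initially m₁ = 1 / (0.054) ≈ 18.5185, so M₁ = 18.5185 × 803 = 14870.3555 million.
After the change m₂ = 1 / (0.177) ≈ 5.6497, so M₂ = 5.6497 × 803 = 4536.7091 million.
ΔM = M₂ − M₁ = 4536.7091 − 14870.3555 = -10333.6464 million.

-10334 million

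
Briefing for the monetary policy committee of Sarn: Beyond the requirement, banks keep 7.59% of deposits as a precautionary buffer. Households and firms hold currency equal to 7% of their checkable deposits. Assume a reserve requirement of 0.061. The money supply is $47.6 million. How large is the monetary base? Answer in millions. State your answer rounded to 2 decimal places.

The money multiplier is m = (1 + c) / (rr + e + c) = (1 + 0.07) / (0.061 + 0.0759 + 0.07) ≈ 5.17158.
MB = M / m = 47.6 / 5.17158 ≈ 9.2042 million.

$9.20 million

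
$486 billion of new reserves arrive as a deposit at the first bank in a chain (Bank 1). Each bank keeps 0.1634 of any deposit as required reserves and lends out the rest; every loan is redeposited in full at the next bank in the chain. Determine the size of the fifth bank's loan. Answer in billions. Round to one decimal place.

Each bank lends a fraction (1 − rr) = 0.8366 of the deposit it receives, so Bank 5 receives 486·0.8366^4 and lends 486·0.8366^5 ≈ 199.1708 billion.

$199.2 billion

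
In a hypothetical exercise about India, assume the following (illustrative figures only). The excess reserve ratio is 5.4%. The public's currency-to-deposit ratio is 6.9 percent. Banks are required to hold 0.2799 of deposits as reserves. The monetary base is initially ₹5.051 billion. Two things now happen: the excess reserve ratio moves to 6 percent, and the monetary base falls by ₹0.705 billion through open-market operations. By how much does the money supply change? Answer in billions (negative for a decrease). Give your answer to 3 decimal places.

Before: m₁ = (1 + 0.069) / (0.2799 + 0.054 + 0.069) ≈ 2.65326, MB₁ = 5.051, so M₁ = 2.65326 × 5.051 ≈ 13.4016 billion.
After: m₂ = (1 + 0.069) / (0.2799 + 0.06 + 0.069) ≈ 2.61433, MB₂ = 5.051 − 0.705 = 4.346, so M₂ = 2.61433 × 4.346 ≈ 11.3619 billion.
ΔM = M₂ − M₁ = 11.3619 − 13.4016 = -2.0397 billion.

-2.040 billion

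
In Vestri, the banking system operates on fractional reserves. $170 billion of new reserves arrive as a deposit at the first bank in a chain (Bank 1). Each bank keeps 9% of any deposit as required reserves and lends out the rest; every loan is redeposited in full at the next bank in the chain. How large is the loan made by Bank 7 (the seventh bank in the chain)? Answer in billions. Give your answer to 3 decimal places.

$87.849 billion

Each bank lends a fraction (1 − rr) = 0.9100 of the deposit it receives, so Bank 7 receives 170·0.9100^6 and lends 170·0.9100^7 ≈ 87.8494 billion.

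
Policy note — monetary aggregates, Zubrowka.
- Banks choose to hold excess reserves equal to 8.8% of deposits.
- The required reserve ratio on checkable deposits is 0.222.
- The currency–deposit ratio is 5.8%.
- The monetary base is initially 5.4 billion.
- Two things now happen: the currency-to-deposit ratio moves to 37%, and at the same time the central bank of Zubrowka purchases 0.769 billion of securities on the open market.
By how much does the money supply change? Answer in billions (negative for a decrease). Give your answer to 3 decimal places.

-3.096 billion

Before: m₁ = (1 + 0.058) / (0.222 + 0.088 + 0.058) = 2.87500, MB₁ = 5.4, so M₁ = 2.87500 × 5.4 = 15.525 billion.
After: m₂ = (1 + 0.37) / (0.222 + 0.088 + 0.37) ≈ 2.01471, MB₂ = 5.4 + 0.769 = 6.169, so M₂ = 2.01471 × 6.169 ≈ 12.4287 billion.
ΔM = M₂ − M₁ = 12.4287 − 15.525 = -3.0963 billion.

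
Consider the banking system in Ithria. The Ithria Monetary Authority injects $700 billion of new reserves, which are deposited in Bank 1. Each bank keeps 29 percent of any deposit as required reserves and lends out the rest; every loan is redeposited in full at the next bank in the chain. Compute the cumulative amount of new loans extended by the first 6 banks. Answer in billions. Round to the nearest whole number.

Bank i lends (1 − rr)^i of the original deposit: Bank 1 lends 700·0.7100 = 497.0000, Bank 2 lends 700·0.7100² = 352.8700, and so on.
Summing a geometric series: total = 700·[0.7100·(1 − 0.7100^6) / (1 − 0.7100)] ≈ 1494.2557 billion.

$1494 billion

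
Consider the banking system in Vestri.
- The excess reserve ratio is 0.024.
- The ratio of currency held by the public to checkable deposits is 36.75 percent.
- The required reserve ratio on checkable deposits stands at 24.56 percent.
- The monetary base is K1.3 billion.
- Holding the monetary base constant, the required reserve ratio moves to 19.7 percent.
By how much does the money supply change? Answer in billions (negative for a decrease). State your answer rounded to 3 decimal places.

Initially m₁ = (1 + 0.3675) / (0.2456 + 0.024 + 0.3675) ≈ 2.14644, so M₁ = 2.14644 × 1.3 ≈ 2.7904 billion.
After the change m₂ = (1 + 0.3675) / (0.197 + 0.024 + 0.3675) ≈ 2.32370, so M₂ = 2.32370 × 1.3 ≈ 3.0208 billion.
ΔM = M₂ − M₁ = 3.0208 − 2.7904 = 0.2304 billion.

K0.230 billion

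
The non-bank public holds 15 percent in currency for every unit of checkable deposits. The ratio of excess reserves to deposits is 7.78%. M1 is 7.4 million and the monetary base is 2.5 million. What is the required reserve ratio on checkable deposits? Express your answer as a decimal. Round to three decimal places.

Using m = M/MB = 7.4/2.5 = 2.960000. Since m = (1 + c)/(c + rr + e), the denominator satisfies c + rr + e = (1 + c)/m = (1 + 0.15) / 2.960000 ≈ 0.388514.
With c = 0.15 and e = 0.0778, the required reserve ratio on checkable deposits is 0.388514 − 0.15 − 0.0778 = 0.160714.

0.161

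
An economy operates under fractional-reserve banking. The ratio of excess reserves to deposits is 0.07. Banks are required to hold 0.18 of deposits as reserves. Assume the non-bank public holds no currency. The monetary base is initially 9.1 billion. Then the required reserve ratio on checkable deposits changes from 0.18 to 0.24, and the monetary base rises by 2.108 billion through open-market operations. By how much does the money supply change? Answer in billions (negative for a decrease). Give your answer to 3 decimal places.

-0.245 billion

Before: m₁ = 1 / (0.18 + 0.07) = 4, MB₁ = 9.1, so M₁ = 4 × 9.1 = 36.4 billion.
After: m₂ = 1 / (0.24 + 0.07) ≈ 3.225806, MB₂ = 9.1 + 2.108 = 11.208, so M₂ = 3.225806 × 11.208 ≈ 36.1548 billion.
ΔM = M₂ − M₁ = 36.1548 − 36.4 = -0.2452 billion.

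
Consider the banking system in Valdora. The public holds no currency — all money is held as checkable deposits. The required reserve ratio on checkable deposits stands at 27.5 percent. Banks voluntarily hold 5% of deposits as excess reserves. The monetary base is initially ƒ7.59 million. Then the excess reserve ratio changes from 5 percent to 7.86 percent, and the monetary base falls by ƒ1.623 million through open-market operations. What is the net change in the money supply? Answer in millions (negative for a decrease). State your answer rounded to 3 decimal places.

Before: m₁ = 1 / (0.275 + 0.05) ≈ 3.07692, MB₁ = 7.59, so M₁ = 3.07692 × 7.59 ≈ 23.3538 million.
After: m₂ = 1 / (0.275 + 0.0786) ≈ 2.82805, MB₂ = 7.59 − 1.623 = 5.967, so M₂ = 2.82805 × 5.967 ≈ 16.875 million.
ΔM = M₂ − M₁ = 16.875 − 23.3538 = -6.4788 million.

-6.479 million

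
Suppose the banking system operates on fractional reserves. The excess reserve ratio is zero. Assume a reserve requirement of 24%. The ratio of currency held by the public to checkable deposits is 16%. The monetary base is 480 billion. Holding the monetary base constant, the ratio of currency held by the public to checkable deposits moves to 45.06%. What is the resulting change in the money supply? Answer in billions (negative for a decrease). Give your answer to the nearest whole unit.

Initially m₁ = (1 + 0.16) / (0.24 + 0.16) = 2.9, so M₁ = 2.9 × 480 = 1392 billion.
After the change m₂ = (1 + 0.4506) / (0.24 + 0.4506) ≈ 2.1005, so M₂ = 2.1005 × 480 = 1008.24 billion.
ΔM = M₂ − M₁ = 1008.24 − 1392 = -383.76 billion.

-384 billion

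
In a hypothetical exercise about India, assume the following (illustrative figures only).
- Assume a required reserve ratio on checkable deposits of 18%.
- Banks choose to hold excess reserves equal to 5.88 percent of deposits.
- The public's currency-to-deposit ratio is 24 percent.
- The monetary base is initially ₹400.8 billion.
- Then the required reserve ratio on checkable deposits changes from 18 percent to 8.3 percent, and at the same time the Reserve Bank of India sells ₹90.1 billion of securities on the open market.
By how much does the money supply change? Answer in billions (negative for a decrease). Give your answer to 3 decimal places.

Before: m₁ = (1 + 0.24) / (0.18 + 0.0588 + 0.24) ≈ 2.5898079, MB₁ = 400.8, so M₁ = 2.5898079 × 400.8 ≈ 1037.995 billion.
After: m₂ = (1 + 0.24) / (0.083 + 0.0588 + 0.24) ≈ 3.2477737, MB₂ = 400.8 − 90.1 = 310.7, so M₂ = 3.2477737 × 310.7 ≈ 1009.0833 billion.
ΔM = M₂ − M₁ = 1009.0833 − 1037.995 = -28.9117 billion.

-28.912 billion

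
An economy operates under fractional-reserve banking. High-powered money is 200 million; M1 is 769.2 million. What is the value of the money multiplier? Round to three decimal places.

The money multiplier is m = M / MB = 769.2 / 200 = 3.84600.

3.846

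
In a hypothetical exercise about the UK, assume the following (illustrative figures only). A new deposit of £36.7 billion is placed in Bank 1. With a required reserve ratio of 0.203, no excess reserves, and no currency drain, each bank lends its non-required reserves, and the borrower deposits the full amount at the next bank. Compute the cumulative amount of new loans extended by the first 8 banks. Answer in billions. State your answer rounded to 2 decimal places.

Bank i lends (1 − rr)^i of the original deposit: Bank 1 lends 36.7·0.7970 = 29.2499, Bank 2 lends 36.7·0.7970² ≈ 23.3122, and so on.
Summing a geometric series: total = 36.7·[0.7970·(1 − 0.7970^8) / (1 − 0.7970)] ≈ 120.6300 billion.

£120.63 billion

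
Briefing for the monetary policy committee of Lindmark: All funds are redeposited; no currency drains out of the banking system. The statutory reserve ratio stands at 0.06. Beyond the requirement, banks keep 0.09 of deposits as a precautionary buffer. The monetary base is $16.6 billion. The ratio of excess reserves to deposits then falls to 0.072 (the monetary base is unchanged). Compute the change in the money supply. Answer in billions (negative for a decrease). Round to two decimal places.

$15.09 billion

Initially m₁ = 1 / (0.06 + 0.09) ≈ 6.66667, so M₁ = 6.66667 × 16.6 ≈ 110.6667 billion.
After the change m₂ = 1 / (0.06 + 0.072) ≈ 7.57576, so M₂ = 7.57576 × 16.6 ≈ 125.7576 billion.
ΔM = M₂ − M₁ = 125.7576 − 110.6667 = 15.0909 billion.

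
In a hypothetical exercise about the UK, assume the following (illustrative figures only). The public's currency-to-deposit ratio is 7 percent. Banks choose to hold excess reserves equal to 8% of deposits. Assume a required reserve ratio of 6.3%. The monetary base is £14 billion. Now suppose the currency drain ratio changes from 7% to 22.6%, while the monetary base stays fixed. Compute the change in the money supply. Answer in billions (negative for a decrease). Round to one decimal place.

-23.8 billion

Initially m₁ = (1 + 0.07) / (0.063 + 0.08 + 0.07) ≈ 5.0235, so M₁ = 5.0235 × 14 = 70.329 billion.
After the change m₂ = (1 + 0.226) / (0.063 + 0.08 + 0.226) ≈ 3.3225, so M₂ = 3.3225 × 14 = 46.515 billion.
ΔM = M₂ − M₁ = 46.515 − 70.329 = -23.814 billion.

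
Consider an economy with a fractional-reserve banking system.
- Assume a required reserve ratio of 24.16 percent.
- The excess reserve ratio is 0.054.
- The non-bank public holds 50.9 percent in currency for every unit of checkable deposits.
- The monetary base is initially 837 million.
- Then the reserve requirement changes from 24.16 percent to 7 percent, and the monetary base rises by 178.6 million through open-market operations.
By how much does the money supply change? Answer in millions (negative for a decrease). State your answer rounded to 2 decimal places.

Before: m₁ = (1 + 0.509) / (0.2416 + 0.054 + 0.509) ≈ 1.8754661, MB₁ = 837, so M₁ = 1.8754661 × 837 ≈ 1569.7651 million.
After: m₂ = (1 + 0.509) / (0.07 + 0.054 + 0.509) ≈ 2.3838863, MB₂ = 837 + 178.6 = 1015.6, so M₂ = 2.3838863 × 1015.6 ≈ 2421.0749 million.
ΔM = M₂ − M₁ = 2421.0749 − 1569.7651 = 851.3098 million.

851.31 million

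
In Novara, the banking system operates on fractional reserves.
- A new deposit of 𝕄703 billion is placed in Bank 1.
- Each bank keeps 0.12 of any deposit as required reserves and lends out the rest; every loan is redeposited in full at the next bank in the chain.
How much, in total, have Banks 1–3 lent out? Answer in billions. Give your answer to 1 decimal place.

𝕄1642.1 billion

Bank i lends (1 − rr)^i of the original deposit: Bank 1 lends 703·0.8800 = 618.6400, Bank 2 lends 703·0.8800² = 544.4032, and so on.
Summing a geometric series: total = 703·[0.8800·(1 − 0.8800^3) / (1 − 0.8800)] ≈ 1642.1180 billion.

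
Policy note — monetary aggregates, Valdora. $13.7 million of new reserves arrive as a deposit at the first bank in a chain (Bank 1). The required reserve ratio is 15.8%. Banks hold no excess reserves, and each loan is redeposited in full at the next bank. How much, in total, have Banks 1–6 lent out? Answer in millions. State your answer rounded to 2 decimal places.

$46.99 million

Bank i lends (1 − rr)^i of the original deposit: Bank 1 lends 13.7·0.8420 = 11.5354, Bank 2 lends 13.7·0.8420² ≈ 9.7128, and so on.
Summing a geometric series: total = 13.7·[0.8420·(1 − 0.8420^6) / (1 − 0.8420)] ≈ 46.9924 million.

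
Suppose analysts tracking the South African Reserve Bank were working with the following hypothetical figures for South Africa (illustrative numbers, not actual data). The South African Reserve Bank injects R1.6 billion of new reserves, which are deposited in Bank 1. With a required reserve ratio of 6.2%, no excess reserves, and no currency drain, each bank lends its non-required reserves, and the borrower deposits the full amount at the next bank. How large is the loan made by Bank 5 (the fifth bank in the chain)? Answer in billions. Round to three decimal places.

Each bank lends a fraction (1 − rr) = 0.9380 of the deposit it receives, so Bank 5 receives 1.6·0.9380^4 and lends 1.6·0.9380^5 ≈ 1.1618 billion.

R1.162 billion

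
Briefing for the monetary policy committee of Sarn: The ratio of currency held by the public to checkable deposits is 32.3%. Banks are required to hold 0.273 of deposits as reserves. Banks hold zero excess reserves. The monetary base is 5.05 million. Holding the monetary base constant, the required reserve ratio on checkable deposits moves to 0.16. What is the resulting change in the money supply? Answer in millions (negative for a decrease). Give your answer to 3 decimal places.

Initially m₁ = (1 + 0.323) / (0.273 + 0.323) ≈ 2.21980, so M₁ = 2.21980 × 5.05 ≈ 11.21 million.
After the change m₂ = (1 + 0.323) / (0.16 + 0.323) ≈ 2.73913, so M₂ = 2.73913 × 5.05 ≈ 13.8326 million.
ΔM = M₂ − M₁ = 13.8326 − 11.21 = 2.6226 million.

2.623 million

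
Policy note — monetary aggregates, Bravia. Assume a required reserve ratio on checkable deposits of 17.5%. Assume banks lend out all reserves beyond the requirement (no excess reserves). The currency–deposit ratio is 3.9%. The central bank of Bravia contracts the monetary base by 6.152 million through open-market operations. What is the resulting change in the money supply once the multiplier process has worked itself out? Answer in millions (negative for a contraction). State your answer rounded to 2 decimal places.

-29.87 million

The money multiplier is m = (1 + c) / (rr + c) = (1 + 0.039) / (0.175 + 0.039) ≈ 4.8551.
The sale removes 6.152 million of base, so ΔM = m × ΔMB = 4.8551 × (−6.152) ≈ -29.8686 million.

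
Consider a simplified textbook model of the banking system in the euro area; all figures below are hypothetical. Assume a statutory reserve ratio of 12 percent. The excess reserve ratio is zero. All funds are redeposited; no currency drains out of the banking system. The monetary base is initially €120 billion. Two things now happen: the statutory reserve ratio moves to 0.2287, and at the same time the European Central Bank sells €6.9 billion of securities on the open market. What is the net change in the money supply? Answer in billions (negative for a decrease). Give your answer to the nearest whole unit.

-505 billion

Before: m₁ = 1 / (0.12) ≈ 8.3333, MB₁ = 120, so M₁ = 8.3333 × 120 = 999.996 billion.
After: m₂ = 1 / (0.2287) ≈ 4.3725, MB₂ = 120 − 6.9 = 113.1, so M₂ = 4.3725 × 113.1 ≈ 494.5297 billion.
ΔM = M₂ − M₁ = 494.5297 − 999.996 = -505.4663 billion.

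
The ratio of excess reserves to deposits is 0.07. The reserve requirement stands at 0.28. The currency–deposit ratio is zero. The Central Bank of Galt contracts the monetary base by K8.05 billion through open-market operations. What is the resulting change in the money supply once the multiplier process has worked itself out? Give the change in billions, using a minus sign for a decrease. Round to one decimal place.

-23.0 billion

The money multiplier is m = 1 / (rr + e) = 1 / (0.28 + 0.07) ≈ 2.8571.
The sale removes 8.05 billion of base, so ΔM = m × ΔMB = 2.8571 × (−8.05) ≈ -22.9997 billion.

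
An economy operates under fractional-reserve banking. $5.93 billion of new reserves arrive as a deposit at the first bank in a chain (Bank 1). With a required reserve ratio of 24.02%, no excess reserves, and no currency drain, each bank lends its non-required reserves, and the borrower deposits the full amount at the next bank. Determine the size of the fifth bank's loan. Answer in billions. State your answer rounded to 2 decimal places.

Each bank lends a fraction (1 − rr) = 0.7598 of the deposit it receives, so Bank 5 receives 5.93·0.7598^4 and lends 5.93·0.7598^5 ≈ 1.5016 billion.

$1.50 billion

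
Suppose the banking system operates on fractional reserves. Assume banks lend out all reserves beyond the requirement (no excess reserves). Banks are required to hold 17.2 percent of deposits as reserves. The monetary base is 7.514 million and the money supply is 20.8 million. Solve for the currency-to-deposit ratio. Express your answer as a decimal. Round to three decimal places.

Using m = M/MB = 20.8/7.514 ≈ 2.768166. From m = (1 + c)/(c + rr + e), rearranging gives 1 + c = m·(c + rr + e), so c·(1 − m) = m·(rr + e) − 1.
Hence c = [m·(rr + e) − 1]/(1 − m) = [2.768166 × (0.172 + 0) − 1] / (1 − 2.768166) ≈ 0.296282.

0.296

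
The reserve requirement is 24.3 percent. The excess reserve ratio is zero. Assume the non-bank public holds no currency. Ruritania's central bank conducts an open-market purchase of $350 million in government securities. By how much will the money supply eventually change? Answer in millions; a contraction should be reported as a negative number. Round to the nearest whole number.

The simple money multiplier is m = 1/rr = 1/0.243 ≈ 4.1152.
An open-market purchase increases the monetary base by 350 million, so ΔM = m × ΔMB = 4.1152 × 350 = 1440.32 million.

$1440 million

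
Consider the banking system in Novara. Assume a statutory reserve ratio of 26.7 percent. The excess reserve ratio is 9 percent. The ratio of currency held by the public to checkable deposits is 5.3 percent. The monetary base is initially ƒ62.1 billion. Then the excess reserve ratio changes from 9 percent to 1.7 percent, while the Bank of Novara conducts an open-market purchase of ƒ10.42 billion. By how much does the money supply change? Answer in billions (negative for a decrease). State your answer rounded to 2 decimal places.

ƒ67.11 billion

Before: m₁ = (1 + 0.053) / (0.267 + 0.09 + 0.053) ≈ 2.56829, MB₁ = 62.1, so M₁ = 2.56829 × 62.1 ≈ 159.4908 billion.
After: m₂ = (1 + 0.053) / (0.267 + 0.017 + 0.053) ≈ 3.12463, MB₂ = 62.1 + 10.42 = 72.52, so M₂ = 3.12463 × 72.52 ≈ 226.5982 billion.
ΔM = M₂ − M₁ = 226.5982 − 159.4908 = 67.1074 billion.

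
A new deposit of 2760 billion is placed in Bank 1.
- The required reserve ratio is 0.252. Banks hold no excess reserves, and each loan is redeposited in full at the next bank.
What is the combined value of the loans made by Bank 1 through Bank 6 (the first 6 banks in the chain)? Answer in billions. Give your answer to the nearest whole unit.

6757 billion

Bank i lends (1 − rr)^i of the original deposit: Bank 1 lends 2760·0.7480 = 2064.4800, Bank 2 lends 2760·0.7480² ≈ 1544.2310, and so on.
Summing a geometric series: total = 2760·[0.7480·(1 − 0.7480^6) / (1 − 0.7480)] ≈ 6757.4873 billion.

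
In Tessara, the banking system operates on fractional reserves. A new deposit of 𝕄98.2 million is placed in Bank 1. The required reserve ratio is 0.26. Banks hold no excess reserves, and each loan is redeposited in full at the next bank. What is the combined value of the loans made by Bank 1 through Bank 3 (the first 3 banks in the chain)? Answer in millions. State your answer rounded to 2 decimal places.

Bank i lends (1 − rr)^i of the original deposit: Bank 1 lends 98.2·0.7400 = 72.6680, Bank 2 lends 98.2·0.7400² ≈ 53.7743, and so on.
Summing a geometric series: total = 98.2·[0.7400·(1 − 0.7400^3) / (1 − 0.7400)] ≈ 166.2353 million.

𝕄166.24 million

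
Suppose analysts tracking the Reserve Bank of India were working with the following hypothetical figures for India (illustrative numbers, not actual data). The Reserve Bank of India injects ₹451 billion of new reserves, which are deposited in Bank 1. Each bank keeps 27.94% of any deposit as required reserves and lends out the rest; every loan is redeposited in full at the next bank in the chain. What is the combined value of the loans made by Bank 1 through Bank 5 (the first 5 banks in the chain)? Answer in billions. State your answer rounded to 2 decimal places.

Bank i lends (1 − rr)^i of the original deposit: Bank 1 lends 451·0.7206 = 324.9906, Bank 2 lends 451·0.7206² ≈ 234.1882, and so on.
Summing a geometric series: total = 451·[0.7206·(1 − 0.7206^5) / (1 − 0.7206)] ≈ 937.1695 billion.

₹937.17 billion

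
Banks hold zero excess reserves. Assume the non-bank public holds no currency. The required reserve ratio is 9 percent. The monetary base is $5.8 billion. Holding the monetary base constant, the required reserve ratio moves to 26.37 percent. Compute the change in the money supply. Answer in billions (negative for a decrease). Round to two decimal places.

-42.45 billion

Initially m₁ = 1 / (0.09) ≈ 11.1111, so M₁ = 11.1111 × 5.8 ≈ 64.4444 billion.
After the change m₂ = 1 / (0.2637) ≈ 3.7922, so M₂ = 3.7922 × 5.8 ≈ 21.9948 billion.
ΔM = M₂ − M₁ = 21.9948 − 64.4444 = -42.4496 billion.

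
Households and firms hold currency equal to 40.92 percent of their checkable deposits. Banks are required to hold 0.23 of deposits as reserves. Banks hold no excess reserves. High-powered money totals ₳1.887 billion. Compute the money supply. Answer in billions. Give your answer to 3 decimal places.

The money multiplier is m = (1 + c) / (rr + c) = (1 + 0.4092) / (0.23 + 0.4092) ≈ 2.20463.
So M = m × MB = 2.20463 × 1.887 ≈ 4.1601 billion.

₳4.160 billion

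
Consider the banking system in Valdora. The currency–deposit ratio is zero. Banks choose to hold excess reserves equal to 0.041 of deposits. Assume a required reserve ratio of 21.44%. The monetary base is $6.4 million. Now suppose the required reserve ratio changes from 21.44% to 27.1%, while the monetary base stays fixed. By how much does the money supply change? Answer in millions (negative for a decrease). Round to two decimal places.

Initially m₁ = 1 / (0.2144 + 0.041) ≈ 3.9154, so M₁ = 3.9154 × 6.4 ≈ 25.0586 million.
After the change m₂ = 1 / (0.271 + 0.041) ≈ 3.2051, so M₂ = 3.2051 × 6.4 ≈ 20.5126 million.
ΔM = M₂ − M₁ = 20.5126 − 25.0586 = -4.546 million.

-4.55 million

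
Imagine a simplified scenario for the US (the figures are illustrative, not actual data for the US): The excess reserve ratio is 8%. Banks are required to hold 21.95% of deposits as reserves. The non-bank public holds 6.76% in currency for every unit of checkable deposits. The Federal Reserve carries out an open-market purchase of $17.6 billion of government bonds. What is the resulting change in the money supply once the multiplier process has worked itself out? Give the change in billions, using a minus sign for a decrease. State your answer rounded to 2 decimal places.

$51.18 billion

The money multiplier is m = (1 + c) / (rr + e + c) = (1 + 0.0676) / (0.2195 + 0.08 + 0.0676) ≈ 2.90820.
The purchase adds 17.6 billion of base, so ΔM = m × ΔMB = 2.90820 × (+17.6) ≈ 51.1843 billion.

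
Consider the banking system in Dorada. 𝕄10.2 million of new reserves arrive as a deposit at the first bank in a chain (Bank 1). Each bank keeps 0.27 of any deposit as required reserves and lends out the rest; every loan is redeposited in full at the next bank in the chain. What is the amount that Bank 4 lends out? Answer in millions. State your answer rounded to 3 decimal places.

Each bank lends a fraction (1 − rr) = 0.7300 of the deposit it receives, so Bank 4 receives 10.2·0.7300^3 and lends 10.2·0.7300^4 ≈ 2.8966 million.

𝕄2.897 million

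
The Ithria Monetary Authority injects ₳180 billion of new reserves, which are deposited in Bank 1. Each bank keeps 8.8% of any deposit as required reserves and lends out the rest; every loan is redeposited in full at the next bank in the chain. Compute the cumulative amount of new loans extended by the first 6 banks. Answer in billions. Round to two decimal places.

Bank i lends (1 − rr)^i of the original deposit: Bank 1 lends 180·0.9120 = 164.1600, Bank 2 lends 180·0.9120² ≈ 149.7139, and so on.
Summing a geometric series: total = 180·[0.9120·(1 − 0.9120^6) / (1 − 0.9120)] ≈ 792.0740 billion.

₳792.07 billion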